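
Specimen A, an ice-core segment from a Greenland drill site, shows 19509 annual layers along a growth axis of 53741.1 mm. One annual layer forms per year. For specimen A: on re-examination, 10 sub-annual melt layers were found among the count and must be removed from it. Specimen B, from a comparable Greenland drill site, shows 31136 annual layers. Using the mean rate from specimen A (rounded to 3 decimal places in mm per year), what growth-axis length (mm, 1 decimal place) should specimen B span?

Specimen A: adjusted count: 19509 − 10 = 19499 annual layers.
A: Extension rate ≈ 53741.1 / 19499 = 2.756 mm/year.
For B, 2.756 mm/year × 31136 years = 85810.8 mm.

85810.8 mm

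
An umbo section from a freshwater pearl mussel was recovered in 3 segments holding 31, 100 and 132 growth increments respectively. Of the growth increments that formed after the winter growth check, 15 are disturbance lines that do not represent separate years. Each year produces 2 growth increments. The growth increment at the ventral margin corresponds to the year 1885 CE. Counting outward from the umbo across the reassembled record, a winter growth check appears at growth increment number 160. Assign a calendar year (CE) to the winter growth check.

Total growth increments = 31 + 100 + 132 = 263.
The winter growth check sits at growth increment 160 from the umbo, so 263 − 160 = 103 growth increments formed after it.
Removing the 15 false growth increments leaves 103 − 15 = 88 true growth increments beyond the winter growth check.
Dividing by 2 growth increments per year: 88 / 2 = 44 years.
Counting back 44 years from 1885 CE places the winter growth check in 1885 − 44 = 1841 CE.

1841 CE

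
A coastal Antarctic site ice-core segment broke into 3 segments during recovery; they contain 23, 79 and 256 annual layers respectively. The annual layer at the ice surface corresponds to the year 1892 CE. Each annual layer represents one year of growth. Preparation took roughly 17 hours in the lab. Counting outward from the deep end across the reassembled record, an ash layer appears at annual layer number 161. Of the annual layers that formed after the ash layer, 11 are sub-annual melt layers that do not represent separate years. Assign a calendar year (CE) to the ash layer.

1706 CE

Total annual layers = 23 + 79 + 256 = 358.
Between annual layer 161 and the ice surface there are 358 − 161 = 197 annual layers.
197 − 11 false = 186 true annual layers after the ash layer.
1892 − 186 = 1706 CE.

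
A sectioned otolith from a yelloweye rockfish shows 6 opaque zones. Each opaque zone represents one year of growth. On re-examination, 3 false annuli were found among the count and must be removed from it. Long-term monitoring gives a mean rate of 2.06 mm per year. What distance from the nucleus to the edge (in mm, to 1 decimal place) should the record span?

True opaque zone count = 6 − 3 = 3.
Predicted length = 2.06 mm/year × 3 years = 6.2 mm.

6.2 mm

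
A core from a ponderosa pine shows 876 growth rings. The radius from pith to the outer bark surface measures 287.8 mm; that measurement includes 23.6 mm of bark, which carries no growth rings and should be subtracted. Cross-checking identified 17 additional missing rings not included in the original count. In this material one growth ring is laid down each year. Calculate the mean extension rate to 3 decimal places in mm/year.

0.296 mm/year

Adjusted count: 876 + 17 = 893 growth rings.
The growth record spans 287.8 − 23.6 = 264.2 mm.
Extension rate ≈ 264.2 / 893 = 0.296 mm/year.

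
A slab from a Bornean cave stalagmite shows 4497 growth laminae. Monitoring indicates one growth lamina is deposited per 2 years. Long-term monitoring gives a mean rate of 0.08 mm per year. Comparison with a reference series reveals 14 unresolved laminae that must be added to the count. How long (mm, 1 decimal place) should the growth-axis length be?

721.8 mm

Correcting the raw count gives 4497 + 14 = 4511 true growth laminae.
Multiplying by 2 years per growth lamina: 4511 × 2 = 9022 years.
9022 years at 0.08 mm/year gives 0.08 × 9022 = 721.8 mm.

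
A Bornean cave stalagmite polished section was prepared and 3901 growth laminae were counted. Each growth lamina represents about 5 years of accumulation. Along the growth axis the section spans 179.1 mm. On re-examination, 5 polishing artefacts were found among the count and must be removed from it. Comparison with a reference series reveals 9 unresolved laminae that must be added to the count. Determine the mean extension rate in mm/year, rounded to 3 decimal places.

After corrections the count is 3901 − 5 + 9 = 3905 growth laminae.
At 5 years per growth lamina, 3905 × 5 = 19525 years.
Mean rate = 179.1 mm / 19525 years ≈ 0.009 mm/year.

0.009 mm/year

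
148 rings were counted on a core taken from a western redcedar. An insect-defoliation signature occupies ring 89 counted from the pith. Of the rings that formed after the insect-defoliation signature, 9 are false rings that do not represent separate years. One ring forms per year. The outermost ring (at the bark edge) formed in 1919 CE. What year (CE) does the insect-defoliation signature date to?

1869 CE

The insect-defoliation signature sits at ring 89 from the pith, so 148 − 89 = 59 rings formed after it.
59 − 9 false = 50 true rings after the insect-defoliation signature.
The ring at the bark edge is 1919 CE, so the insect-defoliation signature dates to 1919 − 50 = 1869 CE.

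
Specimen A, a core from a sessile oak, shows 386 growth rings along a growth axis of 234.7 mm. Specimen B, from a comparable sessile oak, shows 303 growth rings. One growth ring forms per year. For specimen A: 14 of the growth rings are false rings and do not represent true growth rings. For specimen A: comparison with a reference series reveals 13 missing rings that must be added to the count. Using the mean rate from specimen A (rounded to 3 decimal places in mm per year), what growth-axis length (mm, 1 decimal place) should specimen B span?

Specimen A: true growth ring count = 386 − 14 + 13 = 385.
A: Extension rate ≈ 234.7 / 385 = 0.610 mm per year.
B's length ≈ 0.610 × 303 = 184.8 mm.

184.8 mm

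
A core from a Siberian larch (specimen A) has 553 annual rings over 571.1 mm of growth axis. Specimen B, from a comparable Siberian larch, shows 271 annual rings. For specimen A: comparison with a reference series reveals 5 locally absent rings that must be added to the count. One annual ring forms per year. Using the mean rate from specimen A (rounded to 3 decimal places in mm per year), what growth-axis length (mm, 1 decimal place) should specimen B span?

Specimen A: correcting the raw count gives 553 + 5 = 558 true annual rings.
A: 571.1 mm over 558 years gives 571.1 / 558 ≈ 1.023 mm/year.
B's length ≈ 1.023 × 271 = 277.2 mm.

277.2 mm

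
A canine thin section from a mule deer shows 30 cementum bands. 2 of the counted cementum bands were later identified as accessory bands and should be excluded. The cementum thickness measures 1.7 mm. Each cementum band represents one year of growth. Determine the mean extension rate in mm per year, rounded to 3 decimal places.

0.061 mm per year

After corrections the count is 30 − 2 = 28 cementum bands.
Extension rate ≈ 1.7 / 28 = 0.061 mm per year.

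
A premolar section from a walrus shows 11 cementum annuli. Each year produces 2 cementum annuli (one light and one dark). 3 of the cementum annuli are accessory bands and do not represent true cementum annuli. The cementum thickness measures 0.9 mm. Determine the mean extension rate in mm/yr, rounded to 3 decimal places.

0.225 mm/yr

Correcting the raw count gives 11 − 3 = 8 true cementum annuli.
Dividing by 2 cementum annuli per year: 8 / 2 = 4 years.
Mean rate = 0.9 mm / 4 years ≈ 0.225 mm/yr.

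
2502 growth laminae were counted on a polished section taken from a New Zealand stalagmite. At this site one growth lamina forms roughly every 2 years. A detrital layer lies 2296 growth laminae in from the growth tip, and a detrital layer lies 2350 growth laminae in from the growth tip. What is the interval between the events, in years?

The two markers are separated by 2350 − 2296 = 54 growth laminae.
54 growth laminae at 2 years each span 54 × 2 = 108 years.

108 yr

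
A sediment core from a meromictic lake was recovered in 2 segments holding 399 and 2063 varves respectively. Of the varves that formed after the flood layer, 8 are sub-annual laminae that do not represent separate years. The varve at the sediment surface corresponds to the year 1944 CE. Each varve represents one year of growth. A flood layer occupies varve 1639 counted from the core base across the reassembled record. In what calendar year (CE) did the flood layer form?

Total varves = 399 + 2063 = 2462.
Between varve 1639 and the sediment surface there are 2462 − 1639 = 823 varves.
Excluding 8 false varves: 823 − 8 = 815.
1944 − 815 = 1129 CE.

1129 CE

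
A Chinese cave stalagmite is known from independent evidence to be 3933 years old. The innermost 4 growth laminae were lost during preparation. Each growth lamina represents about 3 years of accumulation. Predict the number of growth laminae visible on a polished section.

Expected growth laminae: 3933 / 3 = 1311.
1311 − 4 missed = 1307 growth laminae expected in the prepared section.

1307 growth laminae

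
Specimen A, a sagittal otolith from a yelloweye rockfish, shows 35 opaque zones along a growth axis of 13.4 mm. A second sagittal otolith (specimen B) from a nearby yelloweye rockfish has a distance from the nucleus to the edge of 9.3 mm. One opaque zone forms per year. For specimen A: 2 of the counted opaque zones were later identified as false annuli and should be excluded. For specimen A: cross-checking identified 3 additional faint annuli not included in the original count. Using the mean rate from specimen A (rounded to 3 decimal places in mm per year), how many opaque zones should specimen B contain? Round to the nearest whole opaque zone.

Specimen A: true opaque zone count = 35 − 2 + 3 = 36.
A: Extension rate ≈ 13.4 / 36 = 0.372 mm per year.
B spans 9.3 / 0.372 = 25.00 years ≈ 25 opaque zones.

25 opaque zones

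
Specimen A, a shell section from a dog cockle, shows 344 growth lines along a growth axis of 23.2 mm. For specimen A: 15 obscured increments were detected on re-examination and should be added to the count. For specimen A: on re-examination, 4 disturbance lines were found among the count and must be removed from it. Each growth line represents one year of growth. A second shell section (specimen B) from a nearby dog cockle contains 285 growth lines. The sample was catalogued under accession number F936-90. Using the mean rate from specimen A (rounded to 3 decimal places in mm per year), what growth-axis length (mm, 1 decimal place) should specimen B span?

18.5 mm

Specimen A: correcting the raw count gives 344 − 4 + 15 = 355 true growth lines.
A: Mean rate = 23.2 mm / 355 years ≈ 0.065 mm per year.
B's length ≈ 0.065 × 285 = 18.5 mm.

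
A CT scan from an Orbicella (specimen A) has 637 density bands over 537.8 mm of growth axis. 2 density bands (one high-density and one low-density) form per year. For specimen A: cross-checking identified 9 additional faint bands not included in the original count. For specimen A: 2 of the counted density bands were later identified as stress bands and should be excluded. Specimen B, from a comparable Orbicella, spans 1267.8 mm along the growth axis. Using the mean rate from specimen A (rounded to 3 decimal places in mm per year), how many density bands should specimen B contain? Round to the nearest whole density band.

Specimen A: after corrections the count is 637 − 2 + 9 = 644 density bands.
Specimen A: 644 density bands at 2 per year is 644 / 2 = 322 years.
A: Extension rate ≈ 537.8 / 322 = 1.670 mm per year.
Specimen B: 1267.8 mm / 1.670 mm per year = 759.16 years; at 2 density bands per year that is 759.16 × 2 ≈ 1518 density bands.

1518 density bands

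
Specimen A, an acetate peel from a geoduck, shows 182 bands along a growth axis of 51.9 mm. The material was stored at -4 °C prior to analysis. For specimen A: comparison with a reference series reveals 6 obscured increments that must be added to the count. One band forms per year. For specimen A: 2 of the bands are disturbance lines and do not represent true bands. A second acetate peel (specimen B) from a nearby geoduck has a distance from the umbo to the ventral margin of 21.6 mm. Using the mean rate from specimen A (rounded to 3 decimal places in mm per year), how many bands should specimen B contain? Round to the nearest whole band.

77 bands

Specimen A: adjusted count: 182 − 2 + 6 = 186 bands.
A: Extension rate ≈ 51.9 / 186 = 0.279 mm per year.
B spans 21.6 / 0.279 = 77.42 years ≈ 77 bands.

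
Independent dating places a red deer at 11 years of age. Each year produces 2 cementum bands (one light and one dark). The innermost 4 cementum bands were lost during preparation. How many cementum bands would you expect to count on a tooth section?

18 cementum bands

Expected cementum bands: 11 × 2 = 22.
Subtracting the 4 cementum bands not captured gives 22 − 4 = 18 cementum bands in the record.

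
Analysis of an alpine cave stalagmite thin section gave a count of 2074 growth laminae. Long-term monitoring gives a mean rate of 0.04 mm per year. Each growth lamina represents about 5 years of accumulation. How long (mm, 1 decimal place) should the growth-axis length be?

Multiplying by 5 years per growth lamina: 2074 × 5 = 10370 years.
Predicted length = 0.04 mm/year × 10370 years = 414.8 mm.

414.8 mm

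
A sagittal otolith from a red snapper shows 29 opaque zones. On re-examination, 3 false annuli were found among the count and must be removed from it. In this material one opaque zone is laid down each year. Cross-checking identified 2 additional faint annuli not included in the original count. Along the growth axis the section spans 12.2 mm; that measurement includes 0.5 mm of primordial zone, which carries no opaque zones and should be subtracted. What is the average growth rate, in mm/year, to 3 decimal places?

0.418 mm/year

True opaque zone count = 29 − 3 + 2 = 28.
Net length = 12.2 − 0.5 = 11.7 mm.
Extension rate ≈ 11.7 / 28 = 0.418 mm/year.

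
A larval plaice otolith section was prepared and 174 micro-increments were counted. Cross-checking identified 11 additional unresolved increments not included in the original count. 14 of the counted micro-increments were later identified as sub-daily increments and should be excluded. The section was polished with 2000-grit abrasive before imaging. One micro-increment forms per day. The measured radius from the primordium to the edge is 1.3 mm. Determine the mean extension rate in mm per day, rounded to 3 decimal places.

True micro-increment count = 174 − 14 + 11 = 171.
Extension rate ≈ 1.3 / 171 = 0.008 mm per day.

0.008 mm per day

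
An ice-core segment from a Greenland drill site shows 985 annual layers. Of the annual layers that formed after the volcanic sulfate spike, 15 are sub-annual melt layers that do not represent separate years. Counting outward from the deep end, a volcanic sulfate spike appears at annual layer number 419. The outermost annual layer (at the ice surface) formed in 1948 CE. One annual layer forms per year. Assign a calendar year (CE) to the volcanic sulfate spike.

The volcanic sulfate spike sits at annual layer 419 from the deep end, so 985 − 419 = 566 annual layers formed after it.
Removing the 15 false annual layers leaves 566 − 15 = 551 true annual layers beyond the volcanic sulfate spike.
1948 − 551 = 1397 CE.

1397 CE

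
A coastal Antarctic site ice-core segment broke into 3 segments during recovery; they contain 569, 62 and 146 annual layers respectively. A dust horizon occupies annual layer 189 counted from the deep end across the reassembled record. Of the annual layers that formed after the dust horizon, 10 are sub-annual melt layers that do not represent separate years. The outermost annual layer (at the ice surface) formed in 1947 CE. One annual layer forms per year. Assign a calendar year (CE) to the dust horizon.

Total annual layers = 569 + 62 + 146 = 777.
The dust horizon sits at annual layer 189 from the deep end, so 777 − 189 = 588 annual layers formed after it.
Removing the 10 false annual layers leaves 588 − 10 = 578 true annual layers beyond the dust horizon.
1947 − 578 = 1369 CE.

1369 CE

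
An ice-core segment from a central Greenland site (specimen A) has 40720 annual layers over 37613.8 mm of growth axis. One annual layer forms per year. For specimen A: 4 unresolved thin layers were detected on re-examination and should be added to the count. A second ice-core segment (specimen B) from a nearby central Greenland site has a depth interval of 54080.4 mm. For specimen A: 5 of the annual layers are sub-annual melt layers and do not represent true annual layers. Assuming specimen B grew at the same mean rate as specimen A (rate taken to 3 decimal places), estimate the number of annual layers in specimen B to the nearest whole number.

58529 annual layers

Specimen A: correcting the raw count gives 40720 − 5 + 4 = 40719 true annual layers.
A: 37613.8 mm over 40719 years gives 37613.8 / 40719 ≈ 0.924 mm/yr.
B spans 54080.4 / 0.924 = 58528.57 years ≈ 58529 annual layers.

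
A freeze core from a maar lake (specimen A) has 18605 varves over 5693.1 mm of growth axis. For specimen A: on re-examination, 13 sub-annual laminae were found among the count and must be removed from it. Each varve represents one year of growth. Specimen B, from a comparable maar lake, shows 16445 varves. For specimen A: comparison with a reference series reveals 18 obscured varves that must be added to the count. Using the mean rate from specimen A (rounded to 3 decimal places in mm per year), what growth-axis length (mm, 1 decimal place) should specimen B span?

5032.2 mm

Specimen A: correcting the raw count gives 18605 − 13 + 18 = 18610 true varves.
A: Extension rate ≈ 5693.1 / 18610 = 0.306 mm/yr.
B's length ≈ 0.306 × 16445 = 5032.2 mm.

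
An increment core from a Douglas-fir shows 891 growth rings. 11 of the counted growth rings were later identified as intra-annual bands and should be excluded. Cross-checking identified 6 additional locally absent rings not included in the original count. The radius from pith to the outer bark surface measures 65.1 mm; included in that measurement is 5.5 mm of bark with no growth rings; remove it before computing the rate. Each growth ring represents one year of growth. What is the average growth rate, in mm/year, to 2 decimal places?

True growth ring count = 891 − 11 + 6 = 886.
Removing the 5.5 mm offcut leaves 65.1 − 5.5 = 59.6 mm.
Extension rate ≈ 59.6 / 886 = 0.07 mm/year.

0.07 mm/year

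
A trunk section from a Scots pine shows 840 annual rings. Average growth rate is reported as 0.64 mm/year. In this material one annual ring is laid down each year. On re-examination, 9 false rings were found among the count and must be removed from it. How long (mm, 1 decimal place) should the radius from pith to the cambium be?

531.8 mm

True annual ring count = 840 − 9 = 831.
831 years at 0.64 mm/year gives 0.64 × 831 = 531.8 mm.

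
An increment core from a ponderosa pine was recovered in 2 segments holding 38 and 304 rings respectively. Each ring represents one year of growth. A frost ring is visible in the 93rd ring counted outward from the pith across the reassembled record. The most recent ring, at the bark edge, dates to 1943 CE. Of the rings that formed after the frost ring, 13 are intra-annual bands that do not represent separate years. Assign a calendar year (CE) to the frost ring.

1707 CE

Total rings = 38 + 304 = 342.
342 − 93 = 249 rings lie beyond the frost ring toward the bark edge.
249 − 13 false = 236 true rings after the frost ring.
Counting back 236 years from 1943 CE places the frost ring in 1943 − 236 = 1707 CE.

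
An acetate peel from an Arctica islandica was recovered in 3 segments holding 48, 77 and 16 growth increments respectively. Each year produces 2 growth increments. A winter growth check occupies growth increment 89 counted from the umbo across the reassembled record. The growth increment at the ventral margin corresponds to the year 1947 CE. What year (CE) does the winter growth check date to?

1921 CE

Total growth increments = 48 + 77 + 16 = 141.
The winter growth check sits at growth increment 89 from the umbo, so 141 − 89 = 52 growth increments formed after it.
52 growth increments at 2 per year is 52 / 2 = 26 years.
1947 − 26 = 1921 CE.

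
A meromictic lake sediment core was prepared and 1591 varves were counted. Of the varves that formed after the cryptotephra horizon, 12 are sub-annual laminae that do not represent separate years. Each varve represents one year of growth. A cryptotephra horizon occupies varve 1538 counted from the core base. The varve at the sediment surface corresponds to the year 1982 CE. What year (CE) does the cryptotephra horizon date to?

The cryptotephra horizon sits at varve 1538 from the core base, so 1591 − 1538 = 53 varves formed after it.
53 − 12 false = 41 true varves after the cryptotephra horizon.
The varve at the sediment surface is 1982 CE, so the cryptotephra horizon dates to 1982 − 41 = 1941 CE.

1941 CE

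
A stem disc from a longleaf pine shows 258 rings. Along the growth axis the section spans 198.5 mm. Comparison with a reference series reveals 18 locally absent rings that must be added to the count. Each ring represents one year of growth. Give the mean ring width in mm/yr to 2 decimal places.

True ring count = 258 + 18 = 276.
Extension rate ≈ 198.5 / 276 = 0.72 mm/yr.

0.72 mm/yr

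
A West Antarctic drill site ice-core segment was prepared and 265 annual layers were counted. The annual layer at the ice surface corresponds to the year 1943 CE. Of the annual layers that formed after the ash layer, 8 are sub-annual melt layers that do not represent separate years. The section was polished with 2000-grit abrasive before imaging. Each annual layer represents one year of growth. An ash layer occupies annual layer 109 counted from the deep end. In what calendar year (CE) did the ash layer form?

1795 CE

Between annual layer 109 and the ice surface there are 265 − 109 = 156 annual layers.
Excluding 8 false annual layers: 156 − 8 = 148.
1943 − 148 = 1795 CE.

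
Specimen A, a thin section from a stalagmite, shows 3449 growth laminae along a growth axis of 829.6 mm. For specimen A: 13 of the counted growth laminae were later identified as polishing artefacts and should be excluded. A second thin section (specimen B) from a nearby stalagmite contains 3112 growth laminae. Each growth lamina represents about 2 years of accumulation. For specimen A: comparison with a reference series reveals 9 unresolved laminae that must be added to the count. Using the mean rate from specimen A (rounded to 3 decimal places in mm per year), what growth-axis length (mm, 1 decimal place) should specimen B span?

Specimen A: adjusted count: 3449 − 13 + 9 = 3445 growth laminae.
Specimen A: multiplying by 2 years per growth lamina: 3445 × 2 = 6890 years.
A: 829.6 mm over 6890 years gives 829.6 / 6890 ≈ 0.120 mm per year.
Specimen B: multiplying by 2 years per growth lamina: 3112 × 2 = 6224 years. B's length ≈ 0.120 × 6224 = 746.9 mm.

746.9 mm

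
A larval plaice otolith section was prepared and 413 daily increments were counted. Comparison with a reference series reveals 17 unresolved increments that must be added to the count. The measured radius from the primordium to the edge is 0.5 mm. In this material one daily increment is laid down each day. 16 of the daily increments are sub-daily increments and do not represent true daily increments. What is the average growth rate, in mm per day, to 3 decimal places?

0.001 mm per day

After corrections the count is 413 − 16 + 17 = 414 daily increments.
0.5 mm over 414 days gives 0.5 / 414 ≈ 0.001 mm per day.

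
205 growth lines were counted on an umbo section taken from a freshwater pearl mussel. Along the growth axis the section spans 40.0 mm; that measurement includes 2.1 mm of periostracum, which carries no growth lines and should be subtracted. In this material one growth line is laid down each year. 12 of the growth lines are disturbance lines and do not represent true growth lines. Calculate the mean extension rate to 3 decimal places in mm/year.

Correcting the raw count gives 205 − 12 = 193 true growth lines.
Removing the 2.1 mm offcut leaves 40.0 − 2.1 = 37.9 mm.
37.9 mm over 193 years gives 37.9 / 193 ≈ 0.196 mm/year.

0.196 mm/year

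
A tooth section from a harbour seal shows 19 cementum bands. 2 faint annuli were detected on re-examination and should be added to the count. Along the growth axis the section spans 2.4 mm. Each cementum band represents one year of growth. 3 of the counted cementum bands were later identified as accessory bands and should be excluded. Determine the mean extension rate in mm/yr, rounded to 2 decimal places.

Adjusted count: 19 − 3 + 2 = 18 cementum bands.
Mean rate = 2.4 mm / 18 years ≈ 0.13 mm/yr.

0.13 mm/yr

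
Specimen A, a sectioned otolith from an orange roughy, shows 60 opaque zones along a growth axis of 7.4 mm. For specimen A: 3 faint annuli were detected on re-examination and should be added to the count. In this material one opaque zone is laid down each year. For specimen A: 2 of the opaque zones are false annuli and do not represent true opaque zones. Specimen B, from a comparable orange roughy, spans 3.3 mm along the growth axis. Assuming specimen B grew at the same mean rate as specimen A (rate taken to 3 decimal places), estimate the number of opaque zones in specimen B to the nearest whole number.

Specimen A: adjusted count: 60 − 2 + 3 = 61 opaque zones.
A: 7.4 mm over 61 years gives 7.4 / 61 ≈ 0.121 mm per year.
B spans 3.3 / 0.121 = 27.27 years ≈ 27 opaque zones.

27 opaque zones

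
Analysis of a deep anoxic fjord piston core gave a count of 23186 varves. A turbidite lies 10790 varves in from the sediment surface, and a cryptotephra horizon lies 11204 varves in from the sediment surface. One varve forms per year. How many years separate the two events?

The two markers are separated by 11204 − 10790 = 414 varves.
At one varve per year, 414 years elapsed between them.

414 yr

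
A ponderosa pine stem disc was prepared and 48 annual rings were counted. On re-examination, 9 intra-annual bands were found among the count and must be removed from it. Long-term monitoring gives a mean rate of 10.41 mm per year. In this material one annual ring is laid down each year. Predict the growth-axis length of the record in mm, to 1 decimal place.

Correcting the raw count gives 48 − 9 = 39 true annual rings.
Predicted length = 10.41 mm/year × 39 years = 406.0 mm.

406.0 mm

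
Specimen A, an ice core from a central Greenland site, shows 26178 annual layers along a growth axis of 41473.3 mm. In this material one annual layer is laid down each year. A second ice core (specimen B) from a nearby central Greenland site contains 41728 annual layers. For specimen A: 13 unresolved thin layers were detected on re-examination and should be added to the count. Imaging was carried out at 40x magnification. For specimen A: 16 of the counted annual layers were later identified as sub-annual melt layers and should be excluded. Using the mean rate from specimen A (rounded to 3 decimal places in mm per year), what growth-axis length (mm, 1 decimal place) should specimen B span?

66097.2 mm

Specimen A: true annual layer count = 26178 − 16 + 13 = 26175.
A: Mean rate = 41473.3 mm / 26175 years ≈ 1.584 mm per year.
For B, 1.584 mm/year × 41728 years = 66097.2 mm.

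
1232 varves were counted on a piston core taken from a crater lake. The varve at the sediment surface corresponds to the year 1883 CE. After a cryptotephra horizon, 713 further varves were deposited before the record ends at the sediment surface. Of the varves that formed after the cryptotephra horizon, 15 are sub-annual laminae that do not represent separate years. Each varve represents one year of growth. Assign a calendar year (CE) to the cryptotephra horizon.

There are 713 varves younger than the cryptotephra horizon.
Removing the 15 false varves leaves 713 − 15 = 698 true varves beyond the cryptotephra horizon.
1883 − 698 = 1185 CE.

1185 CE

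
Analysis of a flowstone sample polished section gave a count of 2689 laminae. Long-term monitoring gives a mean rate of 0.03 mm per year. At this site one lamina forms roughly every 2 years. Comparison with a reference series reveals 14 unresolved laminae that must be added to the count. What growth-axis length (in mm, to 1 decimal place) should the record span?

162.2 mm

True lamina count = 2689 + 14 = 2703.
At 2 years per lamina, 2703 × 2 = 5406 years.
5406 years at 0.03 mm/year gives 0.03 × 5406 = 162.2 mm.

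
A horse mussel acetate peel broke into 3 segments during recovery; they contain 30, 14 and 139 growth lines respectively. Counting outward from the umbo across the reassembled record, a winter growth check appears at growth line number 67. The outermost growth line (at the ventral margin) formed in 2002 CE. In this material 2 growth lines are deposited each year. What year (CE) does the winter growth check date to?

Total growth lines = 30 + 14 + 139 = 183.
Between growth line 67 and the ventral margin there are 183 − 67 = 116 growth lines.
With 2 growth lines per year, 116 / 2 = 58 years.
2002 − 58 = 1944 CE.

1944 CE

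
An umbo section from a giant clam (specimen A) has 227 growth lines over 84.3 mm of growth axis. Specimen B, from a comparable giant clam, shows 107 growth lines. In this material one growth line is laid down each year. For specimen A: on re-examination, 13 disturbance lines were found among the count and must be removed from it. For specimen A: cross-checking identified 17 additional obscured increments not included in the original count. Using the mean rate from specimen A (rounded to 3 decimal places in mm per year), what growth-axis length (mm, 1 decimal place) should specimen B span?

39.1 mm

Specimen A: after corrections the count is 227 − 13 + 17 = 231 growth lines.
A: Mean rate = 84.3 mm / 231 years ≈ 0.365 mm/yr.
B's length ≈ 0.365 × 107 = 39.1 mm.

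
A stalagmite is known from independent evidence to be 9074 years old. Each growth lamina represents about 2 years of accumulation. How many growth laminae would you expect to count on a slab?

4537 growth laminae

At 2 years per growth lamina, 9074 / 2 = 4537 growth laminae are expected.
So 4537 growth laminae should be present.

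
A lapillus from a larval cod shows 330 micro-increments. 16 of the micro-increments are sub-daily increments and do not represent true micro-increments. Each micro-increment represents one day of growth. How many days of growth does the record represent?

314 d

True micro-increment count = 330 − 16 = 314.
At one micro-increment per day, that is 314 days.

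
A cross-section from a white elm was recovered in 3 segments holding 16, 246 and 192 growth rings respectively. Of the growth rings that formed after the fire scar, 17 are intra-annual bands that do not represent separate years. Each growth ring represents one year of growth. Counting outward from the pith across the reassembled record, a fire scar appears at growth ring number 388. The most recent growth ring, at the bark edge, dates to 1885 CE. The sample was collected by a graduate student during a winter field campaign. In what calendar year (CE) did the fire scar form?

Total growth rings = 16 + 246 + 192 = 454.
The fire scar sits at growth ring 388 from the pith, so 454 − 388 = 66 growth rings formed after it.
Excluding 17 false growth rings: 66 − 17 = 49.
1885 − 49 = 1836 CE.

1836 CE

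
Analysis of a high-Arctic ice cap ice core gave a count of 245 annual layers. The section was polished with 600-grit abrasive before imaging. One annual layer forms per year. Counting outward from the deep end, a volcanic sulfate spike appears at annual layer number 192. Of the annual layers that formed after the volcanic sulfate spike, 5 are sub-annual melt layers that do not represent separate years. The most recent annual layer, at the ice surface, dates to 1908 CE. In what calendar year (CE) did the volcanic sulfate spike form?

1860 CE

245 − 192 = 53 annual layers lie beyond the volcanic sulfate spike toward the ice surface.
Removing the 5 false annual layers leaves 53 − 5 = 48 true annual layers beyond the volcanic sulfate spike.
1908 − 48 = 1860 CE.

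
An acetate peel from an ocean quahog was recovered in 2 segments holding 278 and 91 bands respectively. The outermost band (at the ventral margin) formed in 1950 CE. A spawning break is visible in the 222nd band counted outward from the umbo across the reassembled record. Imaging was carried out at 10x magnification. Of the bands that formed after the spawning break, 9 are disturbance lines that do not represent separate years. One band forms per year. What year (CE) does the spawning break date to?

Total bands = 278 + 91 = 369.
The spawning break sits at band 222 from the umbo, so 369 − 222 = 147 bands formed after it.
147 − 9 false = 138 true bands after the spawning break.
The band at the ventral margin is 1950 CE, so the spawning break dates to 1950 − 138 = 1812 CE.

1812 CE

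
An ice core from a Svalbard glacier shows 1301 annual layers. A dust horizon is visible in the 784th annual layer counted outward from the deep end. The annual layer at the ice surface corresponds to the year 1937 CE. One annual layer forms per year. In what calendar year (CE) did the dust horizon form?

Between annual layer 784 and the ice surface there are 1301 − 784 = 517 annual layers.
The annual layer at the ice surface is 1937 CE, so the dust horizon dates to 1937 − 517 = 1420 CE.

1420 CE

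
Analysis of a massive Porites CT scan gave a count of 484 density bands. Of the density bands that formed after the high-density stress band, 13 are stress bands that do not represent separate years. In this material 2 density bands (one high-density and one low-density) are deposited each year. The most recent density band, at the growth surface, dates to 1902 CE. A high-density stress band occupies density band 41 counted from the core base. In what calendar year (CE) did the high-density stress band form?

Between density band 41 and the growth surface there are 484 − 41 = 443 density bands.
Removing the 13 false density bands leaves 443 − 13 = 430 true density bands beyond the high-density stress band.
430 density bands at 2 per year is 430 / 2 = 215 years.
The density band at the growth surface is 1902 CE, so the high-density stress band dates to 1902 − 215 = 1687 CE.

1687 CE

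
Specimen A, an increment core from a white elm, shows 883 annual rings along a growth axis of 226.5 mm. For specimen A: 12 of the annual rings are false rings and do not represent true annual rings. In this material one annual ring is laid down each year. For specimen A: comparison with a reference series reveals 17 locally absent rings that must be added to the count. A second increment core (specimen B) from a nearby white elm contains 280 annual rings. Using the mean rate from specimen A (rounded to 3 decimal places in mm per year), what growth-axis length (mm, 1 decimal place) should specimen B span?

Specimen A: correcting the raw count gives 883 − 12 + 17 = 888 true annual rings.
A: 226.5 mm over 888 years gives 226.5 / 888 ≈ 0.255 mm per year.
For B, 0.255 mm/year × 280 years = 71.4 mm.

71.4 mm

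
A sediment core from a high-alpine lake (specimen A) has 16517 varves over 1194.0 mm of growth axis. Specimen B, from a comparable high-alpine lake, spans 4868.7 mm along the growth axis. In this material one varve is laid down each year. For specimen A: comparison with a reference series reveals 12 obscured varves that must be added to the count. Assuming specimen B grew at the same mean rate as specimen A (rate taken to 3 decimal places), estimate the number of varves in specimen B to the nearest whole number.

67621 varves

Specimen A: correcting the raw count gives 16517 + 12 = 16529 true varves.
A: Mean rate = 1194.0 mm / 16529 years ≈ 0.072 mm per year.
For B, 4868.7 / 0.072 = 67620.83 years ≈ 67621 varves.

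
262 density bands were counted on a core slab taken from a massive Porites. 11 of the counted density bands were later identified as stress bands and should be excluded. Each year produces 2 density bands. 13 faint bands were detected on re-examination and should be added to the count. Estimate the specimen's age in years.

After corrections the count is 262 − 11 + 13 = 264 density bands.
264 density bands at 2 per year is 264 / 2 = 132 years.

132 years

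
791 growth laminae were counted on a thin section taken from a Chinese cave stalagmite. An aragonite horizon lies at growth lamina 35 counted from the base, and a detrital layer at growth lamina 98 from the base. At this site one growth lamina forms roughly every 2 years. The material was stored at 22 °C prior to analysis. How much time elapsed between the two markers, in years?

126 years

The two markers are separated by 98 − 35 = 63 growth laminae.
Multiplying by 2 years per growth lamina: 63 × 2 = 126 years.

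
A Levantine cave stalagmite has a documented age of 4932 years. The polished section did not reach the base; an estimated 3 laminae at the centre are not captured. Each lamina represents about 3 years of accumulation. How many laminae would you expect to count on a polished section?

One lamina every 3 years means 4932 / 3 = 1644 laminae.
Subtracting the 3 laminae not captured gives 1644 − 3 = 1641 laminae in the record.

1641 laminae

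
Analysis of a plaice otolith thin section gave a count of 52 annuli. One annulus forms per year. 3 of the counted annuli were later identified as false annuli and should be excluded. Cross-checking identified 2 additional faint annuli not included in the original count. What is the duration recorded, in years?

True annulus count = 52 − 3 + 2 = 51.
At one annulus per year, that is 51 years.

51 years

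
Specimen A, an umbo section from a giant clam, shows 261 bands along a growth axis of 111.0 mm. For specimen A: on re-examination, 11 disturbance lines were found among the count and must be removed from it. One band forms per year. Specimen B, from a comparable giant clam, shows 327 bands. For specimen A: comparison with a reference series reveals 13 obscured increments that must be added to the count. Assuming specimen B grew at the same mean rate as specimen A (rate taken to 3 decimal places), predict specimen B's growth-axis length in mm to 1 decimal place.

Specimen A: after corrections the count is 261 − 11 + 13 = 263 bands.
A: Mean rate = 111.0 mm / 263 years ≈ 0.422 mm per year.
Length of B = 0.422 × 327 = 138.0 mm.

138.0 mm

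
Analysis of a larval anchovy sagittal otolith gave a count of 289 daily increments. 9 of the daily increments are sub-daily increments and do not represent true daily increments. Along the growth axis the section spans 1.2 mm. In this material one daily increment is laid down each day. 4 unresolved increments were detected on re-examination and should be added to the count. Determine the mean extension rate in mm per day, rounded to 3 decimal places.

After corrections the count is 289 − 9 + 4 = 284 daily increments.
Mean rate = 1.2 mm / 284 days ≈ 0.004 mm per day.

0.004 mm per day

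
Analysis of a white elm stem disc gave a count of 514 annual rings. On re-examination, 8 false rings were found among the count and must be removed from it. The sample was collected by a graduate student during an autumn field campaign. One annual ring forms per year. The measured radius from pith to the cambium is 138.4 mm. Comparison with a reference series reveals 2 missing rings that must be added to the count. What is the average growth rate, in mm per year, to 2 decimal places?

After corrections the count is 514 − 8 + 2 = 508 annual rings.
Extension rate ≈ 138.4 / 508 = 0.27 mm per year.

0.27 mm per year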